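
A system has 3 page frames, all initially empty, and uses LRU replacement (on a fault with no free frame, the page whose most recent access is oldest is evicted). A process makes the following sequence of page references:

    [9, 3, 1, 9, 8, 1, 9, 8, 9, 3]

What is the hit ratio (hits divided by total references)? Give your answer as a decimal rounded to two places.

9 -> fault, frames {9}
3 -> fault, frames {9,3}
1 -> fault, frames {9,3,1}
9 -> hit
8 -> fault, evict 3, frames {1,9,8}
1 -> hit
9 -> hit
8 -> hit
9 -> hit
3 -> fault, evict 1, frames {8,9,3}
Hits: 5 of 10 references → 5/10 = 0.5000.

0.50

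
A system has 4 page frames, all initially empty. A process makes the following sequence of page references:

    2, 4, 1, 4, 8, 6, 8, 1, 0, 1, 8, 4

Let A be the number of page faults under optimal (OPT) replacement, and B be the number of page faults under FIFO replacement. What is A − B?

-1

Under OPT: F F F . F F . . F . . . → 6 faults.
Under FIFO: F F F . F F . . F . . F → 7 faults.
A − B = 6 − 7 = -1.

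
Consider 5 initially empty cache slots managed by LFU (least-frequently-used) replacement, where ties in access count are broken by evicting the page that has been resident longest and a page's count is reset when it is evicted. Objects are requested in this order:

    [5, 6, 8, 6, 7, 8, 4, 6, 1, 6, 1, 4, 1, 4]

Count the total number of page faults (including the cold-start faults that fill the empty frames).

6

5 -> miss, frames (5)
6 -> miss, frames (5 6)
8 -> miss, frames (5 6 8)
6 -> hit
7 -> miss, frames (5 6 8 7)
8 -> hit
4 -> miss, frames (5 6 8 7 4)
6 -> hit
1 -> miss, evict 5, frames (6 8 7 4 1)
6 -> hit
1 -> hit
4 -> hit
1 -> hit
4 -> hit
Page faults: 6.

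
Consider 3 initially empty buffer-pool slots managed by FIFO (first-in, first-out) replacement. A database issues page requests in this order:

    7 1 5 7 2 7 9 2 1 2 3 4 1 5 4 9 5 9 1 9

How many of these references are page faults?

13

7: fault, frames [7]
1: fault, frames [7, 1]
5: fault, frames [7, 1, 5]
7: hit
2: fault, evict 7, frames [1, 5, 2]
7: fault, evict 1, frames [5, 2, 7]
9: fault, evict 5, frames [2, 7, 9]
2: hit
1: fault, evict 2, frames [7, 9, 1]
2: fault, evict 7, frames [9, 1, 2]
3: fault, evict 9, frames [1, 2, 3]
4: fault, evict 1, frames [2, 3, 4]
1: fault, evict 2, frames [3, 4, 1]
5: fault, evict 3, frames [4, 1, 5]
4: hit
9: fault, evict 4, frames [1, 5, 9]
5: hit
9: hit
1: hit
9: hit
Page faults: 13.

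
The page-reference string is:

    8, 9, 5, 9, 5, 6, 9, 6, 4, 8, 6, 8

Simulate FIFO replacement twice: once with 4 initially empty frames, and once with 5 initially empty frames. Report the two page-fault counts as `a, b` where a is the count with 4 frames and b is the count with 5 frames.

4 frames: F F F . . F . . F F . . → 6 faults.
5 frames: F F F . . F . . F . . . → 5 faults.
5 < 6: adding a frame reduced faults, as is typical.

6, 5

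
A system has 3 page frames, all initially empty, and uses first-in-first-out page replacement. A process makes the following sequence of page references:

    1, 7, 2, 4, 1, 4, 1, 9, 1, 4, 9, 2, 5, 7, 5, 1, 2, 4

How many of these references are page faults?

12

1 -> fault, frames (1)
7 -> fault, frames (1 7)
2 -> fault, frames (1 7 2)
4 -> fault, evict 1, frames (7 2 4)
1 -> fault, evict 7, frames (2 4 1)
4 -> hit
1 -> hit
9 -> fault, evict 2, frames (4 1 9)
1 -> hit
4 -> hit
9 -> hit
2 -> fault, evict 4, frames (1 9 2)
5 -> fault, evict 1, frames (9 2 5)
7 -> fault, evict 9, frames (2 5 7)
5 -> hit
1 -> fault, evict 2, frames (5 7 1)
2 -> fault, evict 5, frames (7 1 2)
4 -> fault, evict 7, frames (1 2 4)
Page faults: 12.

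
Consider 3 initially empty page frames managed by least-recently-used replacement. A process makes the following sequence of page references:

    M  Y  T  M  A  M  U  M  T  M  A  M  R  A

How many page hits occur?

6

M -> miss, frames [M]
Y -> miss, frames [M, Y]
T -> miss, frames [M, Y, T]
M -> hit
A -> miss, evict Y, frames [T, M, A]
M -> hit
U -> miss, evict T, frames [A, M, U]
M -> hit
T -> miss, evict A, frames [U, M, T]
M -> hit
A -> miss, evict U, frames [T, M, A]
M -> hit
R -> miss, evict T, frames [A, M, R]
A -> hit
Hits: 6.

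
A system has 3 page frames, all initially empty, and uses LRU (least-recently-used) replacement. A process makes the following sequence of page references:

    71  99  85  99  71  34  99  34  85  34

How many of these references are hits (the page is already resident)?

5

71 → miss, frames (71)
99 → miss, frames (71 99)
85 → miss, frames (71 99 85)
99 → hit
71 → hit
34 → miss, evict 85, frames (99 71 34)
99 → hit
34 → hit
85 → miss, evict 71, frames (99 34 85)
34 → hit
Hits: 5.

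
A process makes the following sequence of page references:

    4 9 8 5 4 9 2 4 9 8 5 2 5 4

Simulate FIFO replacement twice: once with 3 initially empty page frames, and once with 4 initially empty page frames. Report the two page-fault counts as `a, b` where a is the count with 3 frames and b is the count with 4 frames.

10, 11

3 frames: F F F F F F F . . F F . . F → 10 faults.
4 frames: F F F F . . F F F F F F . F → 11 faults.
11 > 10: adding a frame increased faults — Belady's anomaly.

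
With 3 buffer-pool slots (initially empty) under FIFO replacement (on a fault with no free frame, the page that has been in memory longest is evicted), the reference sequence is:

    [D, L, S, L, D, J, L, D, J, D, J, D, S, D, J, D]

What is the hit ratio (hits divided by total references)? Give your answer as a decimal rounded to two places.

D: fault, frames [D]
L: fault, frames [D, L]
S: fault, frames [D, L, S]
L: hit
D: hit
J: fault, evict D, frames [L, S, J]
L: hit
D: fault, evict L, frames [S, J, D]
J: hit
D: hit
J: hit
D: hit
S: hit
D: hit
J: hit
D: hit
Hits: 11 of 16 references → 11/16 = 0.6875.

0.69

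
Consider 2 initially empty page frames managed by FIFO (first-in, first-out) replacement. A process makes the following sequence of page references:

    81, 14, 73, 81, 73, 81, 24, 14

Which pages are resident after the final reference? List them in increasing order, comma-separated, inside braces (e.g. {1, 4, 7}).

81 → miss, frames (81)
14 → miss, frames (81 14)
73 → miss, evict 81, frames (14 73)
81 → miss, evict 14, frames (73 81)
73 → hit
81 → hit
24 → miss, evict 73, frames (81 24)
14 → miss, evict 81, frames (24 14)

{14, 24}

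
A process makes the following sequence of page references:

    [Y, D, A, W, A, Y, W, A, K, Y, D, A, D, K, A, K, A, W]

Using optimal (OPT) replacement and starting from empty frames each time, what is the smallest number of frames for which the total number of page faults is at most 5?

5

f=1: 18 faults
f=2: 11 faults
f=3: 7 faults
f=4: 6 faults
f=5: 5 faults
Smallest f with faults ≤ 5 is 5.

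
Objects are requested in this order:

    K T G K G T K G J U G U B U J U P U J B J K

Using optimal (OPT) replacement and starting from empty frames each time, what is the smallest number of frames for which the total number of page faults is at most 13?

2

f=1: 22 faults
f=2: 13 faults
f=3: 9 faults
f=4: 8 faults
f=5: 7 faults
f=6: 7 faults
f=7: 7 faults
Smallest f with faults ≤ 13 is 2.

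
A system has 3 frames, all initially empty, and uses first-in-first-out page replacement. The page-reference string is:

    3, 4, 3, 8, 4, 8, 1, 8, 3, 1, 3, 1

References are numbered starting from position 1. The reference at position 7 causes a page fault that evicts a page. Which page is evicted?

pos 1: 3: miss, frames (3)
pos 2: 4: miss, frames (3 4)
pos 3: 3: hit
pos 4: 8: miss, frames (3 4 8)
pos 5: 4: hit
pos 6: 8: hit
pos 7: 1: miss, evict 3, frames (4 8 1)
At position 7, page 3 is evicted.

3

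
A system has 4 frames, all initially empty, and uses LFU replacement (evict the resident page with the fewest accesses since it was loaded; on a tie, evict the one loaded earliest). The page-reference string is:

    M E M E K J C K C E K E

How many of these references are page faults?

M: fault, frames [M]
E: fault, frames [M, E]
M: hit
E: hit
K: fault, frames [M, E, K]
J: fault, frames [M, E, K, J]
C: fault, evict K, frames [M, E, J, C]
K: fault, evict J, frames [M, E, C, K]
C: hit
E: hit
K: hit
E: hit
Page faults: 6.

6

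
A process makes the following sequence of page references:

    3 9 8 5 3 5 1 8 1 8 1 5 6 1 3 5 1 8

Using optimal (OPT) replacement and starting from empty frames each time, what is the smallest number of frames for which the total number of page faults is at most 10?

3

f=1: 18 faults
f=2: 11 faults
f=3: 8 faults
f=4: 7 faults
f=5: 6 faults
f=6: 6 faults
Smallest f with faults ≤ 10 is 3.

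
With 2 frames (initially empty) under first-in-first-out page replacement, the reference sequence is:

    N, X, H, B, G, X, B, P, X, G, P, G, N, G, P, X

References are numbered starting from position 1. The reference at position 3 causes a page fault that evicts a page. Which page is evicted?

pos 1: N -> fault, frames {N}
pos 2: X -> fault, frames {N,X}
pos 3: H -> fault, evict N, frames {X,H}
At position 3, page N is evicted.

N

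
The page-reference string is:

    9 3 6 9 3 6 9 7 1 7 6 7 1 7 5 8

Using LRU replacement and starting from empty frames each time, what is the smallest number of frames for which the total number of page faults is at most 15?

f=1: 16 faults
f=2: 13 faults
f=3: 8 faults
f=4: 7 faults
f=5: 7 faults
f=6: 7 faults
f=7: 7 faults
Smallest f with faults ≤ 15 is 2.

2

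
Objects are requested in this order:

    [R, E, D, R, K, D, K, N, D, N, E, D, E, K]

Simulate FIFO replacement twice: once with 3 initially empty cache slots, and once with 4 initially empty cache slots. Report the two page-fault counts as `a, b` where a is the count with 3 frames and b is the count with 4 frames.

3 frames: F F F . F . . F . . F F . F → 8 faults.
4 frames: F F F . F . . F . . . . . . → 5 faults.
5 < 8: adding a frame reduced faults, as is typical.

8, 5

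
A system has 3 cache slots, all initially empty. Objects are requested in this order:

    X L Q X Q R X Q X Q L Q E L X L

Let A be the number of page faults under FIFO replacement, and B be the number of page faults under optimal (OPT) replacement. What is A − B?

4

Under FIFO: F F F . . F F . . . F F F . F F → 10 faults.
Under OPT: F F F . . F . . . . F . F . . . → 6 faults.
A − B = 10 − 6 = 4.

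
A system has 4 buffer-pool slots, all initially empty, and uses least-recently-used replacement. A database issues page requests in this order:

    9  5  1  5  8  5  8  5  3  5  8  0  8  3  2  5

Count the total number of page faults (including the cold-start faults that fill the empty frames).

8

9 -> miss, frames {9}
5 -> miss, frames {9,5}
1 -> miss, frames {9,5,1}
5 -> hit
8 -> miss, frames {9,1,5,8}
5 -> hit
8 -> hit
5 -> hit
3 -> miss, evict 9, frames {1,8,5,3}
5 -> hit
8 -> hit
0 -> miss, evict 1, frames {3,5,8,0}
8 -> hit
3 -> hit
2 -> miss, evict 5, frames {0,8,3,2}
5 -> miss, evict 0, frames {8,3,2,5}
Page faults: 8.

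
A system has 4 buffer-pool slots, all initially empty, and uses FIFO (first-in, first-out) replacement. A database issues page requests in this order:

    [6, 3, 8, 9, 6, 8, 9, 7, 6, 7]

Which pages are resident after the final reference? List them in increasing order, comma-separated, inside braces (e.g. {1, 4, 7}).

{6, 7, 8, 9}

6 -> fault, frames {6}
3 -> fault, frames {6,3}
8 -> fault, frames {6,3,8}
9 -> fault, frames {6,3,8,9}
6 -> hit
8 -> hit
9 -> hit
7 -> fault, evict 6, frames {3,8,9,7}
6 -> fault, evict 3, frames {8,9,7,6}
7 -> hit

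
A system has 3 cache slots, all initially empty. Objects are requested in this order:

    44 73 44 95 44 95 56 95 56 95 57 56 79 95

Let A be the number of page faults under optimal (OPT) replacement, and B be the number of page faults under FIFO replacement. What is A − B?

-1

Under OPT: F F . F . . F . . . F . F . → 6 faults.
Under FIFO: F F . F . . F . . . F . F F → 7 faults.
A − B = 6 − 7 = -1.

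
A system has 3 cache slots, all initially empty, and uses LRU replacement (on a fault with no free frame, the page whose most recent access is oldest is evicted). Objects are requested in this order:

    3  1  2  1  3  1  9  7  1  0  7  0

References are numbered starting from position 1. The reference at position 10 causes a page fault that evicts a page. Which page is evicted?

9

pos 1: 3 -> fault, frames [3]
pos 2: 1 -> fault, frames [3, 1]
pos 3: 2 -> fault, frames [3, 1, 2]
pos 4: 1 -> hit
pos 5: 3 -> hit
pos 6: 1 -> hit
pos 7: 9 -> fault, evict 2, frames [3, 1, 9]
pos 8: 7 -> fault, evict 3, frames [1, 9, 7]
pos 9: 1 -> hit
pos 10: 0 -> fault, evict 9, frames [7, 1, 0]
At position 10, page 9 is evicted.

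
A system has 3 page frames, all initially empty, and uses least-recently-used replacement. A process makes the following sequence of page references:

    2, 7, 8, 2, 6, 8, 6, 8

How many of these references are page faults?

2: miss, frames [2]
7: miss, frames [2, 7]
8: miss, frames [2, 7, 8]
2: hit
6: miss, evict 7, frames [8, 2, 6]
8: hit
6: hit
8: hit
Page faults: 4.

4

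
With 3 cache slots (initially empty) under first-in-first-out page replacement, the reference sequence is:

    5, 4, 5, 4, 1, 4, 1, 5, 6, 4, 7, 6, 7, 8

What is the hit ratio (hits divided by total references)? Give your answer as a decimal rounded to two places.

5 -> fault, frames {5}
4 -> fault, frames {5,4}
5 -> hit
4 -> hit
1 -> fault, frames {5,4,1}
4 -> hit
1 -> hit
5 -> hit
6 -> fault, evict 5, frames {4,1,6}
4 -> hit
7 -> fault, evict 4, frames {1,6,7}
6 -> hit
7 -> hit
8 -> fault, evict 1, frames {6,7,8}
Hits: 8 of 14 references → 8/14 = 0.5714.

0.57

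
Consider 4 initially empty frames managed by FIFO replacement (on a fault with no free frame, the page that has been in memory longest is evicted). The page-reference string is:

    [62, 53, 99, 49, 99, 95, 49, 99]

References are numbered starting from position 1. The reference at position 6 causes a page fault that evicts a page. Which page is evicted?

pos 1: 62: fault, frames (62)
pos 2: 53: fault, frames (62 53)
pos 3: 99: fault, frames (62 53 99)
pos 4: 49: fault, frames (62 53 99 49)
pos 5: 99: hit
pos 6: 95: fault, evict 62, frames (53 99 49 95)
At position 6, page 62 is evicted.

62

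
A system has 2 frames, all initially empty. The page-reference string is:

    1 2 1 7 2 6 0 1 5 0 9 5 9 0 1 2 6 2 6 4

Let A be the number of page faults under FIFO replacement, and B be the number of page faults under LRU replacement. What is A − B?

Under FIFO: F F . F . F F F F F F F . F F F F . . F → 15 faults.
Under LRU: F F . F F F F F F F F F . F F F F . . F → 16 faults.
A − B = 15 − 16 = -1.

-1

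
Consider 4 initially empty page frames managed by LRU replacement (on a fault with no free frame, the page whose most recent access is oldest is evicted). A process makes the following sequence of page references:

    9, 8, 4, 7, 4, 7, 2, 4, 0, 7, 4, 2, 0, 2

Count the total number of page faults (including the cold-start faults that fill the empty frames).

9: miss, frames [9]
8: miss, frames [9, 8]
4: miss, frames [9, 8, 4]
7: miss, frames [9, 8, 4, 7]
4: hit
7: hit
2: miss, evict 9, frames [8, 4, 7, 2]
4: hit
0: miss, evict 8, frames [7, 2, 4, 0]
7: hit
4: hit
2: hit
0: hit
2: hit
Page faults: 6.

6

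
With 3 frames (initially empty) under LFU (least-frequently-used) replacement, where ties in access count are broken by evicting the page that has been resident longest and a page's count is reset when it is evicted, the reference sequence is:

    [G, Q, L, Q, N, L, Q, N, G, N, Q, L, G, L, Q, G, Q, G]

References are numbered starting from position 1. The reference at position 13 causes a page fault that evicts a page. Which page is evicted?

L

pos 1: G: miss, frames {G}
pos 2: Q: miss, frames {G,Q}
pos 3: L: miss, frames {G,Q,L}
pos 4: Q: hit
pos 5: N: miss, evict G, frames {Q,L,N}
pos 6: L: hit
pos 7: Q: hit
pos 8: N: hit
pos 9: G: miss, evict L, frames {Q,N,G}
pos 10: N: hit
pos 11: Q: hit
pos 12: L: miss, evict G, frames {Q,N,L}
pos 13: G: miss, evict L, frames {Q,N,G}
At position 13, page L is evicted.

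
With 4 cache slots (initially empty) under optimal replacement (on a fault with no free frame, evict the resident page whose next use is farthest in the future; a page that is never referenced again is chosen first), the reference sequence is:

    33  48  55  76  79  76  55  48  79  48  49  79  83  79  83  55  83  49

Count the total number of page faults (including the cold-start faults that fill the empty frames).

33: miss, frames [33]
48: miss, frames [33, 48]
55: miss, frames [33, 48, 55]
76: miss, frames [33, 48, 55, 76]
79: miss, evict 33, frames [48, 55, 76, 79]
76: hit
55: hit
48: hit
79: hit
48: hit
49: miss, evict 76, frames [48, 55, 79, 49]
79: hit
83: miss, evict 48, frames [55, 79, 49, 83]
79: hit
83: hit
55: hit
83: hit
49: hit
Page faults: 7.

7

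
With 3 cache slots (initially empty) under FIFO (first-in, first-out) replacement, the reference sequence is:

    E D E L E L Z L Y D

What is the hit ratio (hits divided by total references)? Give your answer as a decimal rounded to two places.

0.40

E -> fault, frames (E)
D -> fault, frames (E D)
E -> hit
L -> fault, frames (E D L)
E -> hit
L -> hit
Z -> fault, evict E, frames (D L Z)
L -> hit
Y -> fault, evict D, frames (L Z Y)
D -> fault, evict L, frames (Z Y D)
Hits: 4 of 10 references → 4/10 = 0.4000.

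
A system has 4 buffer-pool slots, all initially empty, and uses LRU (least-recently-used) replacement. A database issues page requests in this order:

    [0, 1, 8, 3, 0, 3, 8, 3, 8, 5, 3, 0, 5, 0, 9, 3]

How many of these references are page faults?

0: fault, frames (0)
1: fault, frames (0 1)
8: fault, frames (0 1 8)
3: fault, frames (0 1 8 3)
0: hit
3: hit
8: hit
3: hit
8: hit
5: fault, evict 1, frames (0 3 8 5)
3: hit
0: hit
5: hit
0: hit
9: fault, evict 8, frames (3 5 0 9)
3: hit
Page faults: 6.

6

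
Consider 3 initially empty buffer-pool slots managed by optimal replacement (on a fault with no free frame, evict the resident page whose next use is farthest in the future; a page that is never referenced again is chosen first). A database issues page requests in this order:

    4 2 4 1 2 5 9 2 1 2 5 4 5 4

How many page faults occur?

7

4 → fault, frames (4)
2 → fault, frames (4 2)
4 → hit
1 → fault, frames (4 2 1)
2 → hit
5 → fault, evict 4, frames (2 1 5)
9 → fault, evict 5, frames (2 1 9)
2 → hit
1 → hit
2 → hit
5 → fault, evict 9, frames (2 1 5)
4 → fault, evict 1, frames (2 5 4)
5 → hit
4 → hit
Page faults: 7.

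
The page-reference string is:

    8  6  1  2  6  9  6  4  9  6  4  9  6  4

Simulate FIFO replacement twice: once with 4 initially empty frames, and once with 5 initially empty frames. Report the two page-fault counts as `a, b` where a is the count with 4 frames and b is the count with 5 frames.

7, 6

4 frames: F F F F . F . F . F . . . . → 7 faults.
5 frames: F F F F . F . F . . . . . . → 6 faults.
6 < 7: adding a frame reduced faults, as is typical.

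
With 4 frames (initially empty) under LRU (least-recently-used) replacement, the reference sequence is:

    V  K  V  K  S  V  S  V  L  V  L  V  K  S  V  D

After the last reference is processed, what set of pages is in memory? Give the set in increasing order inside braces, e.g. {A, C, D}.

V: miss, frames (V)
K: miss, frames (V K)
V: hit
K: hit
S: miss, frames (V K S)
V: hit
S: hit
V: hit
L: miss, frames (K S V L)
V: hit
L: hit
V: hit
K: hit
S: hit
V: hit
D: miss, evict L, frames (K S V D)

{D, K, S, V}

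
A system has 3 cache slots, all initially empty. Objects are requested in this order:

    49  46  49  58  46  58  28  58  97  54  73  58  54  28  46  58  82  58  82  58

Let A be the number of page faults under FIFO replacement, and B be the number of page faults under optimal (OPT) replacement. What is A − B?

2

Under FIFO: F F . F . . F . F F F F . F F . F F . . → 12 faults.
Under OPT: F F . F . . F . F F F . . F F . F . . . → 10 faults.
A − B = 12 − 10 = 2.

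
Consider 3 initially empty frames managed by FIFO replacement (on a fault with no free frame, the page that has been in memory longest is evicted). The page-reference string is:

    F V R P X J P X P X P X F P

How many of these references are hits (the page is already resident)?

F → fault, frames {F}
V → fault, frames {F,V}
R → fault, frames {F,V,R}
P → fault, evict F, frames {V,R,P}
X → fault, evict V, frames {R,P,X}
J → fault, evict R, frames {P,X,J}
P → hit
X → hit
P → hit
X → hit
P → hit
X → hit
F → fault, evict P, frames {X,J,F}
P → fault, evict X, frames {J,F,P}
Hits: 6.

6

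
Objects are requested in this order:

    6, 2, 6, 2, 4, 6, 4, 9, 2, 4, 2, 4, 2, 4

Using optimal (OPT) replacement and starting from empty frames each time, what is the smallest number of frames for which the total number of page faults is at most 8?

2

f=1: 14 faults
f=2: 5 faults
f=3: 4 faults
f=4: 4 faults
Smallest f with faults ≤ 8 is 2.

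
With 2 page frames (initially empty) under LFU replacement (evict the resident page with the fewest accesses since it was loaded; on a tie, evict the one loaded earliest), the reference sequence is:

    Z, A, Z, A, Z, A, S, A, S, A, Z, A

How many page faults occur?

4

Z → miss, frames {Z}
A → miss, frames {Z,A}
Z → hit
A → hit
Z → hit
A → hit
S → miss, evict Z, frames {A,S}
A → hit
S → hit
A → hit
Z → miss, evict S, frames {A,Z}
A → hit
Page faults: 4.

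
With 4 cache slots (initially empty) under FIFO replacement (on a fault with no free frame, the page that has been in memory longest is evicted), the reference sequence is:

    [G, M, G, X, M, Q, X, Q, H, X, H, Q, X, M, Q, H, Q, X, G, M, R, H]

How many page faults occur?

G -> miss, frames {G}
M -> miss, frames {G,M}
G -> hit
X -> miss, frames {G,M,X}
M -> hit
Q -> miss, frames {G,M,X,Q}
X -> hit
Q -> hit
H -> miss, evict G, frames {M,X,Q,H}
X -> hit
H -> hit
Q -> hit
X -> hit
M -> hit
Q -> hit
H -> hit
Q -> hit
X -> hit
G -> miss, evict M, frames {X,Q,H,G}
M -> miss, evict X, frames {Q,H,G,M}
R -> miss, evict Q, frames {H,G,M,R}
H -> hit
Page faults: 8.

8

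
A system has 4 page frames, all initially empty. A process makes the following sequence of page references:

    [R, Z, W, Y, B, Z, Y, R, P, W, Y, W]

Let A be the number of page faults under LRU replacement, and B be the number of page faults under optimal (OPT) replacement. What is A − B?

1

Under LRU: F F F F F . . F F F . . → 8 faults.
Under OPT: F F F F F . . . F F . . → 7 faults.
A − B = 8 − 7 = 1.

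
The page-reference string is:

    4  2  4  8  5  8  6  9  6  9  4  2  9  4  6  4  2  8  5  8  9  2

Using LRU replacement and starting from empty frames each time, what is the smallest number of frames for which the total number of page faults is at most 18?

2

f=1: 22 faults
f=2: 16 faults
f=3: 14 faults
f=4: 11 faults
f=5: 9 faults
f=6: 6 faults
Smallest f with faults ≤ 18 is 2.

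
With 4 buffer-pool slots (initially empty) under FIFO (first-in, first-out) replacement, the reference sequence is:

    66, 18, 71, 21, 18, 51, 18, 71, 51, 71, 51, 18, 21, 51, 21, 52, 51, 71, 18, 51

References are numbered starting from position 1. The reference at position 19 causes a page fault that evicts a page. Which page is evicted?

pos 1: 66: miss, frames {66}
pos 2: 18: miss, frames {66,18}
pos 3: 71: miss, frames {66,18,71}
pos 4: 21: miss, frames {66,18,71,21}
pos 5: 18: hit
pos 6: 51: miss, evict 66, frames {18,71,21,51}
pos 7: 18: hit
pos 8: 71: hit
pos 9: 51: hit
pos 10: 71: hit
pos 11: 51: hit
pos 12: 18: hit
pos 13: 21: hit
pos 14: 51: hit
pos 15: 21: hit
pos 16: 52: miss, evict 18, frames {71,21,51,52}
pos 17: 51: hit
pos 18: 71: hit
pos 19: 18: miss, evict 71, frames {21,51,52,18}
At position 19, page 71 is evicted.

71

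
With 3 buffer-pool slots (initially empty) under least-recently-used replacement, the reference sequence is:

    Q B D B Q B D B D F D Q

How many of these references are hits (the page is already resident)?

Q → miss, frames (Q)
B → miss, frames (Q B)
D → miss, frames (Q B D)
B → hit
Q → hit
B → hit
D → hit
B → hit
D → hit
F → miss, evict Q, frames (B D F)
D → hit
Q → miss, evict B, frames (F D Q)
Hits: 7.

7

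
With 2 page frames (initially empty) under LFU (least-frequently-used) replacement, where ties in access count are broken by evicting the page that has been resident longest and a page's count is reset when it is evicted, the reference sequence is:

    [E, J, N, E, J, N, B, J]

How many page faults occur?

8

E -> fault, frames (E)
J -> fault, frames (E J)
N -> fault, evict E, frames (J N)
E -> fault, evict J, frames (N E)
J -> fault, evict N, frames (E J)
N -> fault, evict E, frames (J N)
B -> fault, evict J, frames (N B)
J -> fault, evict N, frames (B J)
Page faults: 8.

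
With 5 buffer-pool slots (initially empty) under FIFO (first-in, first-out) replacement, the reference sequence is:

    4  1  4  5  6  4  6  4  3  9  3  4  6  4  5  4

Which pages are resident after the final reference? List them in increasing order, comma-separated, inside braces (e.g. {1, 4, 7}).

{3, 4, 5, 6, 9}

4 -> miss, frames {4}
1 -> miss, frames {4,1}
4 -> hit
5 -> miss, frames {4,1,5}
6 -> miss, frames {4,1,5,6}
4 -> hit
6 -> hit
4 -> hit
3 -> miss, frames {4,1,5,6,3}
9 -> miss, evict 4, frames {1,5,6,3,9}
3 -> hit
4 -> miss, evict 1, frames {5,6,3,9,4}
6 -> hit
4 -> hit
5 -> hit
4 -> hit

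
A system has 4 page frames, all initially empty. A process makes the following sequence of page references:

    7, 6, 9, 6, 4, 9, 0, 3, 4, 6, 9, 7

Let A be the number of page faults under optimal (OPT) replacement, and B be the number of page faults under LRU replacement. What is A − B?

-2

Under OPT: F F F . F . F F . . . F → 7 faults.
Under LRU: F F F . F . F F . F F F → 9 faults.
A − B = 7 − 9 = -2.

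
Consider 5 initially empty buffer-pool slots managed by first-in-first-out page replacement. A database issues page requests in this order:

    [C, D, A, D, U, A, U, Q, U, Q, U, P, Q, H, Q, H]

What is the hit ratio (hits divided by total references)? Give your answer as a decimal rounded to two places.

0.56

C: fault, frames [C]
D: fault, frames [C, D]
A: fault, frames [C, D, A]
D: hit
U: fault, frames [C, D, A, U]
A: hit
U: hit
Q: fault, frames [C, D, A, U, Q]
U: hit
Q: hit
U: hit
P: fault, evict C, frames [D, A, U, Q, P]
Q: hit
H: fault, evict D, frames [A, U, Q, P, H]
Q: hit
H: hit
Hits: 9 of 16 references → 9/16 = 0.5625.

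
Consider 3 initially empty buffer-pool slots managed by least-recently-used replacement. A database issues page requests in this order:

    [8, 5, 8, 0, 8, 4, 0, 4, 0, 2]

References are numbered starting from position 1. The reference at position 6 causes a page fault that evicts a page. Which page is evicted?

5

pos 1: 8: miss, frames {8}
pos 2: 5: miss, frames {8,5}
pos 3: 8: hit
pos 4: 0: miss, frames {5,8,0}
pos 5: 8: hit
pos 6: 4: miss, evict 5, frames {0,8,4}
At position 6, page 5 is evicted.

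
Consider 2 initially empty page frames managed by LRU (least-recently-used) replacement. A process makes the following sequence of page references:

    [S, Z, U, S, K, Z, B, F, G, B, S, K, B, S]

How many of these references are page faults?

S: miss, frames {S}
Z: miss, frames {S,Z}
U: miss, evict S, frames {Z,U}
S: miss, evict Z, frames {U,S}
K: miss, evict U, frames {S,K}
Z: miss, evict S, frames {K,Z}
B: miss, evict K, frames {Z,B}
F: miss, evict Z, frames {B,F}
G: miss, evict B, frames {F,G}
B: miss, evict F, frames {G,B}
S: miss, evict G, frames {B,S}
K: miss, evict B, frames {S,K}
B: miss, evict S, frames {K,B}
S: miss, evict K, frames {B,S}
Page faults: 14.

14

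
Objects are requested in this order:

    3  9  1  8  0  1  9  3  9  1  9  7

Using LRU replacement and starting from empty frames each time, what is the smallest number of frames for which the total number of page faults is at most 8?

f=1: 12 faults
f=2: 10 faults
f=3: 8 faults
f=4: 7 faults
f=5: 6 faults
f=6: 6 faults
Smallest f with faults ≤ 8 is 3.

3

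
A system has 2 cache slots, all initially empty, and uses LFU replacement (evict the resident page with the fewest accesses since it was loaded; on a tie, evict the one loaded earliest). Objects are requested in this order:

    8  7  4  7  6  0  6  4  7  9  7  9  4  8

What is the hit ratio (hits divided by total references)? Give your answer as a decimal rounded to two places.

0.29

8: miss, frames (8)
7: miss, frames (8 7)
4: miss, evict 8, frames (7 4)
7: hit
6: miss, evict 4, frames (7 6)
0: miss, evict 6, frames (7 0)
6: miss, evict 0, frames (7 6)
4: miss, evict 6, frames (7 4)
7: hit
9: miss, evict 4, frames (7 9)
7: hit
9: hit
4: miss, evict 9, frames (7 4)
8: miss, evict 4, frames (7 8)
Hits: 4 of 14 references → 4/14 = 0.2857.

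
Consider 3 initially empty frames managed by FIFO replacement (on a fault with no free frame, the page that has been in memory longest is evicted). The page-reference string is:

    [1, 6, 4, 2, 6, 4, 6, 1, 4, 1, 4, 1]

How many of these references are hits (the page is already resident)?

1 -> miss, frames {1}
6 -> miss, frames {1,6}
4 -> miss, frames {1,6,4}
2 -> miss, evict 1, frames {6,4,2}
6 -> hit
4 -> hit
6 -> hit
1 -> miss, evict 6, frames {4,2,1}
4 -> hit
1 -> hit
4 -> hit
1 -> hit
Hits: 7.

7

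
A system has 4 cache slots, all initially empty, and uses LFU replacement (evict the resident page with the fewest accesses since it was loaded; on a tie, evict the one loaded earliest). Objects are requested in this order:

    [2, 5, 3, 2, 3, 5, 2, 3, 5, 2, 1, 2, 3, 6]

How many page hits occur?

9

2 → miss, frames {2}
5 → miss, frames {2,5}
3 → miss, frames {2,5,3}
2 → hit
3 → hit
5 → hit
2 → hit
3 → hit
5 → hit
2 → hit
1 → miss, frames {2,5,3,1}
2 → hit
3 → hit
6 → miss, evict 1, frames {2,5,3,6}
Hits: 9.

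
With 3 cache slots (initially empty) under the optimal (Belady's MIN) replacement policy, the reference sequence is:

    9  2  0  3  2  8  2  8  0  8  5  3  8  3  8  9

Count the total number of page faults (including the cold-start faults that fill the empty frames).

9 -> miss, frames [9]
2 -> miss, frames [9, 2]
0 -> miss, frames [9, 2, 0]
3 -> miss, evict 9, frames [2, 0, 3]
2 -> hit
8 -> miss, evict 3, frames [2, 0, 8]
2 -> hit
8 -> hit
0 -> hit
8 -> hit
5 -> miss, evict 0, frames [2, 8, 5]
3 -> miss, evict 5, frames [2, 8, 3]
8 -> hit
3 -> hit
8 -> hit
9 -> miss, evict 3, frames [2, 8, 9]
Page faults: 8.

8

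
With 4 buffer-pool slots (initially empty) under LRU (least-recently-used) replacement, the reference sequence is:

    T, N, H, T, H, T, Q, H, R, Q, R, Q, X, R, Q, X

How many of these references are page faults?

6

T: fault, frames (T)
N: fault, frames (T N)
H: fault, frames (T N H)
T: hit
H: hit
T: hit
Q: fault, frames (N H T Q)
H: hit
R: fault, evict N, frames (T Q H R)
Q: hit
R: hit
Q: hit
X: fault, evict T, frames (H R Q X)
R: hit
Q: hit
X: hit
Page faults: 6.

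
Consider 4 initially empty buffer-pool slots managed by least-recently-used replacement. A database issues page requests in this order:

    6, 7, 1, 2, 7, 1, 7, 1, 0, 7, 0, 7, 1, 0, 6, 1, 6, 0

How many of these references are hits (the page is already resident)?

6 → miss, frames {6}
7 → miss, frames {6,7}
1 → miss, frames {6,7,1}
2 → miss, frames {6,7,1,2}
7 → hit
1 → hit
7 → hit
1 → hit
0 → miss, evict 6, frames {2,7,1,0}
7 → hit
0 → hit
7 → hit
1 → hit
0 → hit
6 → miss, evict 2, frames {7,1,0,6}
1 → hit
6 → hit
0 → hit
Hits: 12.

12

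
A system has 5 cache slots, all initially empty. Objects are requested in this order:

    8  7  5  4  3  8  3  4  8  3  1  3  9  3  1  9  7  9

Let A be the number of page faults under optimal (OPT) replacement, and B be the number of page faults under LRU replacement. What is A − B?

Under OPT: F F F F F . . . . . F . F . . . . . → 7 faults.
Under LRU: F F F F F . . . . . F . F . . . F . → 8 faults.
A − B = 7 − 8 = -1.

-1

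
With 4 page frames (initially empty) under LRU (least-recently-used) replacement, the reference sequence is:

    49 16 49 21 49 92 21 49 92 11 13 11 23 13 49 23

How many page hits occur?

8

49: fault, frames {49}
16: fault, frames {49,16}
49: hit
21: fault, frames {16,49,21}
49: hit
92: fault, frames {16,21,49,92}
21: hit
49: hit
92: hit
11: fault, evict 16, frames {21,49,92,11}
13: fault, evict 21, frames {49,92,11,13}
11: hit
23: fault, evict 49, frames {92,13,11,23}
13: hit
49: fault, evict 92, frames {11,23,13,49}
23: hit
Hits: 8.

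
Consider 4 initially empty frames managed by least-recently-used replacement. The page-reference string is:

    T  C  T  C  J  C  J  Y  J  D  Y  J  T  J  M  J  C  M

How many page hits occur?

T -> miss, frames [T]
C -> miss, frames [T, C]
T -> hit
C -> hit
J -> miss, frames [T, C, J]
C -> hit
J -> hit
Y -> miss, frames [T, C, J, Y]
J -> hit
D -> miss, evict T, frames [C, Y, J, D]
Y -> hit
J -> hit
T -> miss, evict C, frames [D, Y, J, T]
J -> hit
M -> miss, evict D, frames [Y, T, J, M]
J -> hit
C -> miss, evict Y, frames [T, M, J, C]
M -> hit
Hits: 10.

10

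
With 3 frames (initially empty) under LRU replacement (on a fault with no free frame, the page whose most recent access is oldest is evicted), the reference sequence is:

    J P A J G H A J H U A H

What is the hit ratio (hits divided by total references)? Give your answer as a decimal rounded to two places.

0.25

J → fault, frames [J]
P → fault, frames [J, P]
A → fault, frames [J, P, A]
J → hit
G → fault, evict P, frames [A, J, G]
H → fault, evict A, frames [J, G, H]
A → fault, evict J, frames [G, H, A]
J → fault, evict G, frames [H, A, J]
H → hit
U → fault, evict A, frames [J, H, U]
A → fault, evict J, frames [H, U, A]
H → hit
Hits: 3 of 12 references → 3/12 = 0.2500.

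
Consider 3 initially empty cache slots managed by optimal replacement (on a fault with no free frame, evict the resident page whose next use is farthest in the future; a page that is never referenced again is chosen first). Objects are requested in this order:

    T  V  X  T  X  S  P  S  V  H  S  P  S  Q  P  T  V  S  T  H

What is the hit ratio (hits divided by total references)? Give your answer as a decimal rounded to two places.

T: miss, frames (T)
V: miss, frames (T V)
X: miss, frames (T V X)
T: hit
X: hit
S: miss, evict X, frames (T V S)
P: miss, evict T, frames (V S P)
S: hit
V: hit
H: miss, evict V, frames (S P H)
S: hit
P: hit
S: hit
Q: miss, evict H, frames (S P Q)
P: hit
T: miss, evict Q, frames (S P T)
V: miss, evict P, frames (S T V)
S: hit
T: hit
H: miss, evict V, frames (S T H)
Hits: 10 of 20 references → 10/20 = 0.5000.

0.50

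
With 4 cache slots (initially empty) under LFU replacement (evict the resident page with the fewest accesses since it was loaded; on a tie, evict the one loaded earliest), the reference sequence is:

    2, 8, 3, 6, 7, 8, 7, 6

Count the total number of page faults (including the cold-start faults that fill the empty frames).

5

2 -> miss, frames [2]
8 -> miss, frames [2, 8]
3 -> miss, frames [2, 8, 3]
6 -> miss, frames [2, 8, 3, 6]
7 -> miss, evict 2, frames [8, 3, 6, 7]
8 -> hit
7 -> hit
6 -> hit
Page faults: 5.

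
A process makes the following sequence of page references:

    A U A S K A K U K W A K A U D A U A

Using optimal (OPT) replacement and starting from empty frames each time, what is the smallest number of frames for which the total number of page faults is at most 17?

2

f=1: 18 faults
f=2: 10 faults
f=3: 7 faults
f=4: 6 faults
f=5: 6 faults
f=6: 6 faults
Smallest f with faults ≤ 17 is 2.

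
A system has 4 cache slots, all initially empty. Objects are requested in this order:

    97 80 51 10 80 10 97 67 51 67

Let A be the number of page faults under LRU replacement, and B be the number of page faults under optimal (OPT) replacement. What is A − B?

1

Under LRU: F F F F . . . F F . → 6 faults.
Under OPT: F F F F . . . F . . → 5 faults.
A − B = 6 − 5 = 1.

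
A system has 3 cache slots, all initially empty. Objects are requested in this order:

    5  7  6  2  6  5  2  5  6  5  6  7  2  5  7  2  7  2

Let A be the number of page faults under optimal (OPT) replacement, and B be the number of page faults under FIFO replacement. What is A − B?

-1

Under OPT: F F F F . . . . . . . F . . . . . . → 5 faults.
Under FIFO: F F F F . F . . . . . F . . . . . . → 6 faults.
A − B = 5 − 6 = -1.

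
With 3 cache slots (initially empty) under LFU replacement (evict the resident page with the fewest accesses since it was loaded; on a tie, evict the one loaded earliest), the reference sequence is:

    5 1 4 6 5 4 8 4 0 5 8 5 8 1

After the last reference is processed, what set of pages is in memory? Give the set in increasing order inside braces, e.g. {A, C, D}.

{1, 4, 8}

5 → miss, frames [5]
1 → miss, frames [5, 1]
4 → miss, frames [5, 1, 4]
6 → miss, evict 5, frames [1, 4, 6]
5 → miss, evict 1, frames [4, 6, 5]
4 → hit
8 → miss, evict 6, frames [4, 5, 8]
4 → hit
0 → miss, evict 5, frames [4, 8, 0]
5 → miss, evict 8, frames [4, 0, 5]
8 → miss, evict 0, frames [4, 5, 8]
5 → hit
8 → hit
1 → miss, evict 5, frames [4, 8, 1]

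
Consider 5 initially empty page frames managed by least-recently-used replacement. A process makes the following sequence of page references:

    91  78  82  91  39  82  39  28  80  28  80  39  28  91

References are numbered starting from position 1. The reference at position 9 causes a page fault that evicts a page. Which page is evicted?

pos 1: 91: fault, frames [91]
pos 2: 78: fault, frames [91, 78]
pos 3: 82: fault, frames [91, 78, 82]
pos 4: 91: hit
pos 5: 39: fault, frames [78, 82, 91, 39]
pos 6: 82: hit
pos 7: 39: hit
pos 8: 28: fault, frames [78, 91, 82, 39, 28]
pos 9: 80: fault, evict 78, frames [91, 82, 39, 28, 80]
At position 9, page 78 is evicted.

78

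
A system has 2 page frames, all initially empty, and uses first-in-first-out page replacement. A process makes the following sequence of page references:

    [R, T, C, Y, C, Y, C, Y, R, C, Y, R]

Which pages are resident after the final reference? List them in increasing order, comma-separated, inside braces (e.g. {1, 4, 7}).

R: miss, frames [R]
T: miss, frames [R, T]
C: miss, evict R, frames [T, C]
Y: miss, evict T, frames [C, Y]
C: hit
Y: hit
C: hit
Y: hit
R: miss, evict C, frames [Y, R]
C: miss, evict Y, frames [R, C]
Y: miss, evict R, frames [C, Y]
R: miss, evict C, frames [Y, R]

{R, Y}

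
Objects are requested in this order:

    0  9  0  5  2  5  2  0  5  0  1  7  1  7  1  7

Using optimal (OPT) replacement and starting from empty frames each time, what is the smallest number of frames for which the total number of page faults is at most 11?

2

f=1: 16 faults
f=2: 7 faults
f=3: 6 faults
f=4: 6 faults
f=5: 6 faults
f=6: 6 faults
Smallest f with faults ≤ 11 is 2.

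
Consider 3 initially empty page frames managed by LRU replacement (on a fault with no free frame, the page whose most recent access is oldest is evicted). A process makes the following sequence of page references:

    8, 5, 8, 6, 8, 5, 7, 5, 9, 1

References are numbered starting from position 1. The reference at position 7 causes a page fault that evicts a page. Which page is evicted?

6

pos 1: 8 → miss, frames (8)
pos 2: 5 → miss, frames (8 5)
pos 3: 8 → hit
pos 4: 6 → miss, frames (5 8 6)
pos 5: 8 → hit
pos 6: 5 → hit
pos 7: 7 → miss, evict 6, frames (8 5 7)
At position 7, page 6 is evicted.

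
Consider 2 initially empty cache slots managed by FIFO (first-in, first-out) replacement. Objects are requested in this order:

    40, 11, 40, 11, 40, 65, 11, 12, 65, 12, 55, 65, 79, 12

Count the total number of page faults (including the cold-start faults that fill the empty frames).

8

40 → miss, frames (40)
11 → miss, frames (40 11)
40 → hit
11 → hit
40 → hit
65 → miss, evict 40, frames (11 65)
11 → hit
12 → miss, evict 11, frames (65 12)
65 → hit
12 → hit
55 → miss, evict 65, frames (12 55)
65 → miss, evict 12, frames (55 65)
79 → miss, evict 55, frames (65 79)
12 → miss, evict 65, frames (79 12)
Page faults: 8.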